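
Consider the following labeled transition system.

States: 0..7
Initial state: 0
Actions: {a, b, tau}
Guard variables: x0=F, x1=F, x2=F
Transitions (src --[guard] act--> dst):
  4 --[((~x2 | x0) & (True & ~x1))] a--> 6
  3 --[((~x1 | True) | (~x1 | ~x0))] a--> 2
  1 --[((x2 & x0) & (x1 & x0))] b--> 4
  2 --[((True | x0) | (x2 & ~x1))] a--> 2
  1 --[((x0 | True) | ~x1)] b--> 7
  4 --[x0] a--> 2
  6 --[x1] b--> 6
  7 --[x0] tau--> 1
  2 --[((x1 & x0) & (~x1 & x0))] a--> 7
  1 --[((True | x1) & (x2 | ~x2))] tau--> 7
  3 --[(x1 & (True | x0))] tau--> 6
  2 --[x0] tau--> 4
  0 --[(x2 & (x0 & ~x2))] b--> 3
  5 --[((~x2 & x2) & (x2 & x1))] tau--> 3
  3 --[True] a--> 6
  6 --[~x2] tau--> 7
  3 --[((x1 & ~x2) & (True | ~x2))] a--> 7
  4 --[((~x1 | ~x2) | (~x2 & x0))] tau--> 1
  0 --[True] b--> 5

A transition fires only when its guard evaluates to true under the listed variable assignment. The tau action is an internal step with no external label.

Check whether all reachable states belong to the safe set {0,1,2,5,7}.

Answer: INVARIANT HOLDS

Working:
Allowed set {0,1,2,5,7}
Reach set: {0,5}
  0: safe
  5: safe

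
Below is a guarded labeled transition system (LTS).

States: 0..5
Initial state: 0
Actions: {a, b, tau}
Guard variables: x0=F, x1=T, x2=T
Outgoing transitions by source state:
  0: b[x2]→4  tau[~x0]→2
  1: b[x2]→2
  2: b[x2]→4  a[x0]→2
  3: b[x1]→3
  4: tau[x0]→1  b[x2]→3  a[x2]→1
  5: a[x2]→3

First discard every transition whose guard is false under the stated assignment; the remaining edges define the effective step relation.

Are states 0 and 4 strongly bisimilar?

Bisimulation quotient by refinement:
  P[0] = {{0,1,2,3,4,5}}
  P[1] = {{0},{1,2,3},{4},{5}}
  P[2] = {{0},{1,3},{2},{4},{5}}
  P[3] = {{0},{1},{2},{3},{4},{5}}
stable after 4 split(s): 6 block(s)
0∈{0}, 4∈{4}

Answer: NOT BISIMILAR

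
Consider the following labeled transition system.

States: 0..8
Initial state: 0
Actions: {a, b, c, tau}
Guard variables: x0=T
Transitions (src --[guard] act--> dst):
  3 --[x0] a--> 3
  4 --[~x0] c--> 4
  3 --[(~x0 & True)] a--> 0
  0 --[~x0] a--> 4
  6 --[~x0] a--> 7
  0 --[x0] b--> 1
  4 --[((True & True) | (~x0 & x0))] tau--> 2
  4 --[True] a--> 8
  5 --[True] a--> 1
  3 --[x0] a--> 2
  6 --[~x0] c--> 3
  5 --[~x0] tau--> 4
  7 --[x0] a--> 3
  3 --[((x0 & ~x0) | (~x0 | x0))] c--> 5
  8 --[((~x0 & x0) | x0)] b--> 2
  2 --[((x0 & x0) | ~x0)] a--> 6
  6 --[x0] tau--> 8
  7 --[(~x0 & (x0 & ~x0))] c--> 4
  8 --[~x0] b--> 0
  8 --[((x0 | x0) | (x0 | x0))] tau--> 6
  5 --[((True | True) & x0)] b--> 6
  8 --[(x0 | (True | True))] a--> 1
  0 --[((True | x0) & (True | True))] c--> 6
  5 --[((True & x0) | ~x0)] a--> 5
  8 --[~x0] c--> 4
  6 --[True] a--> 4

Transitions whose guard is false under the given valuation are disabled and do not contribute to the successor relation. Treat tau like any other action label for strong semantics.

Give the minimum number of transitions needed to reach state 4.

Breadth-first toward 4:
  L0 = {0}
  L1 = {1,6}
  L2 = {4,8}
depth(4)=2, e.g. c·a

Answer: 2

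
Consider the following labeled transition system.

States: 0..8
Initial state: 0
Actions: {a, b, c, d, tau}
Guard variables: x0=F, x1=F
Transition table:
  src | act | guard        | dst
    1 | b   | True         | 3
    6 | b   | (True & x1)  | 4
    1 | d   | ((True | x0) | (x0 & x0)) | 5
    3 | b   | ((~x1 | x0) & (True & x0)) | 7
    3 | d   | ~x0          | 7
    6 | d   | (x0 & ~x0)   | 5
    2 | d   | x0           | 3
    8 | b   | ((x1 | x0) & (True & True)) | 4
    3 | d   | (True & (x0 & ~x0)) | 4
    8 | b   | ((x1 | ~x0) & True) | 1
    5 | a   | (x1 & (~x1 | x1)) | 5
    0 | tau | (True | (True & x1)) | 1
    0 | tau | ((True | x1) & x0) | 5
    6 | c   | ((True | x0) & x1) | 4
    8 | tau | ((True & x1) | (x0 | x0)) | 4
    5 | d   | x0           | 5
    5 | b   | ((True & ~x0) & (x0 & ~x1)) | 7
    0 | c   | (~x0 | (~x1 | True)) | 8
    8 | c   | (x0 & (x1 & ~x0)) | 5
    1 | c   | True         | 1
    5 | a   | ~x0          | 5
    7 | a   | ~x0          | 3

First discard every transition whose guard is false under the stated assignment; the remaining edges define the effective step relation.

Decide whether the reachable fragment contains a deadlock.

R = {0,1,3,5,7,8}
  0: c→8  tau→1  [2 out]
  1: b→3  c→1  d→5  [3 out]
  3: d→7  [1 out]
  5: a→5  [1 out]
  7: a→3  [1 out]
  8: b→1  [1 out]

Answer: DEADLOCK-FREE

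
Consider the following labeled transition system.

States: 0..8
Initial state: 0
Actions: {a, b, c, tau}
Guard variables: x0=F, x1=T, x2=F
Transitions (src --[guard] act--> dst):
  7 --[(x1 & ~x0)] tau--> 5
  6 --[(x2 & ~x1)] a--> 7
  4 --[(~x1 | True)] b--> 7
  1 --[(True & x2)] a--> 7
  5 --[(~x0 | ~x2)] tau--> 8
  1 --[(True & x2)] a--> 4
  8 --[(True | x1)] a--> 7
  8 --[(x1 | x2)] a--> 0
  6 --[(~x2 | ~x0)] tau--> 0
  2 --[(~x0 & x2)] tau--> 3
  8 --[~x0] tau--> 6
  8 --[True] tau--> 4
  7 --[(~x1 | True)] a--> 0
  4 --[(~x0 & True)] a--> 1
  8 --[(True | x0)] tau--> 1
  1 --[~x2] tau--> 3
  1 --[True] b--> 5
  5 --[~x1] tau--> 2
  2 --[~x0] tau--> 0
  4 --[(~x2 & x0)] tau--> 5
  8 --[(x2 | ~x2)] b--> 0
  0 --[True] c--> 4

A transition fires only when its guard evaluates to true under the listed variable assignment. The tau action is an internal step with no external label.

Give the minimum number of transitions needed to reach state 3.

Breadth-first toward 3:
  L0 = {0}
  L1 = {4}
  L2 = {1,7}
  L3 = {3,5}
first hit 3 at d=3 via c·a·tau

Answer: 3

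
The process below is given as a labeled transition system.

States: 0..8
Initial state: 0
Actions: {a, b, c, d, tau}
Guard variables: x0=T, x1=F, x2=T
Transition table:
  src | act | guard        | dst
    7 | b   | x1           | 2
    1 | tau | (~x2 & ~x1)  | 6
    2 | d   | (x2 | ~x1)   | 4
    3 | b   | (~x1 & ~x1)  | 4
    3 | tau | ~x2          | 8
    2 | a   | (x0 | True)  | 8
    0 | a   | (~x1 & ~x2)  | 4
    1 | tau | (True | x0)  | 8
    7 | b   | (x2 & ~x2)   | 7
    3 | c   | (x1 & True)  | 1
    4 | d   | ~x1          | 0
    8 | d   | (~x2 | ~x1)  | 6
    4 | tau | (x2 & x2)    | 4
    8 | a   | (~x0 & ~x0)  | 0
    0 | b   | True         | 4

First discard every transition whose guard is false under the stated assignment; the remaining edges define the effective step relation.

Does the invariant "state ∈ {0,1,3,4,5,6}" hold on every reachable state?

Allowed set {0,1,3,4,5,6}
Reachable = {0,4}
  0: ✓
  4: ✓

Answer: INVARIANT HOLDS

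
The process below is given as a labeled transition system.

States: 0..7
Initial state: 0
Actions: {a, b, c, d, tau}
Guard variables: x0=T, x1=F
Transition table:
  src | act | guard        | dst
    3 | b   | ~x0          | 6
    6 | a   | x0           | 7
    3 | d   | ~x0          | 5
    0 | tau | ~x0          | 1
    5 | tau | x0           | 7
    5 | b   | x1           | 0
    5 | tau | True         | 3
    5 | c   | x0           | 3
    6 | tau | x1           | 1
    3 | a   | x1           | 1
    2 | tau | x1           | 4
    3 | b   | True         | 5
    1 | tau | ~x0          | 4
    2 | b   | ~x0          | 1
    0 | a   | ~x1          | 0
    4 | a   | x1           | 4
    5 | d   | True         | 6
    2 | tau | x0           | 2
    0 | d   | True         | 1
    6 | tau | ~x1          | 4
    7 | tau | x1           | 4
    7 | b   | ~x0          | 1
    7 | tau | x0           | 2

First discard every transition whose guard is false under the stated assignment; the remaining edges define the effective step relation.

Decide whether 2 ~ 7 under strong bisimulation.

Compute ~ classes (split until stable):
  round 0: {{0,1,2,3,4,5,6,7}}
  round 1: {{0},{1,4},{2,7},{3},{5},{6}}
Fixed point at round 2; 6 class(es).
2∈{2,7}, 7∈{2,7}

Answer: BISIMILAR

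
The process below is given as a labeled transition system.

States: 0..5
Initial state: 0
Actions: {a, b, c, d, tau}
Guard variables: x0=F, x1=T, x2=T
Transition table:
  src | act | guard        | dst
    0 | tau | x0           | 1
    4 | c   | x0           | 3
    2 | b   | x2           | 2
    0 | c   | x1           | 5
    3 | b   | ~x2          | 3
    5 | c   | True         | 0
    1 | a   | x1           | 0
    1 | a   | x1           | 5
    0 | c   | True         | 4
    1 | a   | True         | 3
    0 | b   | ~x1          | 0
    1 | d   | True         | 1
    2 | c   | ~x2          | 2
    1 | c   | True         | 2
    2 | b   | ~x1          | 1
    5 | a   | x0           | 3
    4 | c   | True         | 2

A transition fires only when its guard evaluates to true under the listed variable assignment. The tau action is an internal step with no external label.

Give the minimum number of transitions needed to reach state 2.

Breadth-first toward 2:
  depth 0: {0}
  depth 1: {4,5}
  depth 2: {2}
depth(2)=2, e.g. c·c

Answer: 2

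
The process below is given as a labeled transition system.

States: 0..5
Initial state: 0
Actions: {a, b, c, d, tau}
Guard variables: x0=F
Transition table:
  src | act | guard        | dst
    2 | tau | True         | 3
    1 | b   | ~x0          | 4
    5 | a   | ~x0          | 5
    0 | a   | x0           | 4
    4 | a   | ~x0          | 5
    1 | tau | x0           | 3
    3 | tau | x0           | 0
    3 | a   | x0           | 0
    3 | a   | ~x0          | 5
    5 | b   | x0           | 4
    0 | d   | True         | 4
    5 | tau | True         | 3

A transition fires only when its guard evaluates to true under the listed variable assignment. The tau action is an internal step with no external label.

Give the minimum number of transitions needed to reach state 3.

Breadth-first toward 3:
  depth 0: {0}
  depth 1: {4}
  depth 2: {5}
  depth 3: {3}
first hit 3 at d=3 via d·a·tau

Answer: 3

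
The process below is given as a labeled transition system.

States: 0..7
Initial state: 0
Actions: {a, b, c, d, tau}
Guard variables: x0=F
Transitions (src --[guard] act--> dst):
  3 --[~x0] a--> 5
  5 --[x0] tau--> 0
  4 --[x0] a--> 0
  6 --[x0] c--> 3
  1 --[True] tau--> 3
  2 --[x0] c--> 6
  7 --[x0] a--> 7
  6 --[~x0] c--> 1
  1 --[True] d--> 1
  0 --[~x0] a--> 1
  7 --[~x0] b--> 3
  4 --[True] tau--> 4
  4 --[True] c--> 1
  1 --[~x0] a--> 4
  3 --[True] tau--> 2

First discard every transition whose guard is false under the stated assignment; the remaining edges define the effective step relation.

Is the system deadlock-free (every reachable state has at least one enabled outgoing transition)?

Reach set: {0,1,2,3,4,5}
  0: a→1  [1 out]
  1: a→4  d→1  tau→3  [3 out]
  2: ∅  [deadlock]
  3: a→5  tau→2  [2 out]
  4: c→1  tau→4  [2 out]
  5: ∅  [deadlock]
witness 2: a·tau·tau

Answer: DEADLOCK at state 2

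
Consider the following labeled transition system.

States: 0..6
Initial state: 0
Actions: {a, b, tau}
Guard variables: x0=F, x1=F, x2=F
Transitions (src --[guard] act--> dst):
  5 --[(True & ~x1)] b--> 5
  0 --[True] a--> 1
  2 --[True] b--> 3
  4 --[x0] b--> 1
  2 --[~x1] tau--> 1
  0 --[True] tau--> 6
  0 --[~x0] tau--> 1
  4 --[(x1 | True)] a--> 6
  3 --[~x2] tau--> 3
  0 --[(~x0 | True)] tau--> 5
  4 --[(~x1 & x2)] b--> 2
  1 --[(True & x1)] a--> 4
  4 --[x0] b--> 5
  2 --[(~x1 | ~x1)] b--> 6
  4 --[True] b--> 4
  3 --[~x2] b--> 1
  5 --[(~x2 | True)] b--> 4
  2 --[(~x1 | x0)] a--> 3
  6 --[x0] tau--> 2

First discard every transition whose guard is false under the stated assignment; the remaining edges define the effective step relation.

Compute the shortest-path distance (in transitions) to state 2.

Layered search for 2:
  L0 = {0}
  L1 = {1,5,6}
  L2 = {4}
2 never appears.

Answer: UNREACHABLE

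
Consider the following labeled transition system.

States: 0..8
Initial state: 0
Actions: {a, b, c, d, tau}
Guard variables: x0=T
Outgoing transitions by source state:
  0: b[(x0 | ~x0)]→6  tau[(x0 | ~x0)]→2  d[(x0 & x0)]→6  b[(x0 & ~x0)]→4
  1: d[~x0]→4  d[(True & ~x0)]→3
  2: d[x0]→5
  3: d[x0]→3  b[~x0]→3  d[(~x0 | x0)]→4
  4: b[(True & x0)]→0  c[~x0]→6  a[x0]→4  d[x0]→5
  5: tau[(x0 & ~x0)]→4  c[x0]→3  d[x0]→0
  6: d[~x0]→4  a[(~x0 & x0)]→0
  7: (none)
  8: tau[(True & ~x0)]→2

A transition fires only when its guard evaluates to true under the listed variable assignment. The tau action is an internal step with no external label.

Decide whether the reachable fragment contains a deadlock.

Answer: DEADLOCK at state 6

Working:
R = {0,2,3,4,5,6}
  0: b→6  d→6  tau→2  [deg 3]
  2: d→5  [deg 1]
  3: d→3  d→4  [deg 2]
  4: a→4  b→0  d→5  [deg 3]
  5: c→3  d→0  [deg 2]
  6: ∅  [STUCK]
Path to 6: b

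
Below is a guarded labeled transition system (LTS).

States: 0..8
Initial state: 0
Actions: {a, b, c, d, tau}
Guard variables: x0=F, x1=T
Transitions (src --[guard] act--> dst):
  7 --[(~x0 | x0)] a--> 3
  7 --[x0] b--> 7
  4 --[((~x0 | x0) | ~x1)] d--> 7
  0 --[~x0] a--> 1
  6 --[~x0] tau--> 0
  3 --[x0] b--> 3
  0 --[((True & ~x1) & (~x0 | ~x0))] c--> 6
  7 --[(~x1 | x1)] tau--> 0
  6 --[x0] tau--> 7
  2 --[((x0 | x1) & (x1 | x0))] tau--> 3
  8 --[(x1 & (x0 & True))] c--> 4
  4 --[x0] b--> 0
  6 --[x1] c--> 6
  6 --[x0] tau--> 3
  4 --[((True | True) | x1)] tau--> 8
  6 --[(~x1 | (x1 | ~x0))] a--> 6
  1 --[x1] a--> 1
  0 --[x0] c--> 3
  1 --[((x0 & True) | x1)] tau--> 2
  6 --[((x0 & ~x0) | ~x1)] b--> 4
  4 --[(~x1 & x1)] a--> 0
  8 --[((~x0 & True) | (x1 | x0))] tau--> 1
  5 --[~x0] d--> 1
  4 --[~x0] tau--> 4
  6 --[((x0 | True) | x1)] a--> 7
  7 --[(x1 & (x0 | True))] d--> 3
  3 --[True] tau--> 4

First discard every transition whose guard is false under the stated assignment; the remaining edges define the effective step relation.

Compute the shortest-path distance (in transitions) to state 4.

Breadth-first toward 4:
  Layer 0: {0}
  Layer 1: {1}
  Layer 2: {2}
  Layer 3: {3}
  Layer 4: {4}
depth(4)=4, e.g. a·tau·tau·tau

Answer: 4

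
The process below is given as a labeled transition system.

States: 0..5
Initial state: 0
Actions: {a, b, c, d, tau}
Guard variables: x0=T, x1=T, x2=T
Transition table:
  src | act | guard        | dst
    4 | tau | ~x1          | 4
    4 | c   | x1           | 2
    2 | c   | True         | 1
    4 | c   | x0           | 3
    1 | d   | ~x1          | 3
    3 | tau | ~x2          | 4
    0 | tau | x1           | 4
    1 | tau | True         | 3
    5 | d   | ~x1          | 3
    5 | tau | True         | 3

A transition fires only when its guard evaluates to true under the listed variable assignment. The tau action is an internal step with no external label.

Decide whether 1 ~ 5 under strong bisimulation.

Answer: BISIMILAR

Analysis:
Bisimulation quotient by refinement:
  P[0] = {{0,1,2,3,4,5}}
  P[1] = {{0,1,5},{2,4},{3}}
  P[2] = {{0},{1,5},{2},{3},{4}}
Fixed point at round 3; 5 class(es).
1∈{1,5}, 5∈{1,5}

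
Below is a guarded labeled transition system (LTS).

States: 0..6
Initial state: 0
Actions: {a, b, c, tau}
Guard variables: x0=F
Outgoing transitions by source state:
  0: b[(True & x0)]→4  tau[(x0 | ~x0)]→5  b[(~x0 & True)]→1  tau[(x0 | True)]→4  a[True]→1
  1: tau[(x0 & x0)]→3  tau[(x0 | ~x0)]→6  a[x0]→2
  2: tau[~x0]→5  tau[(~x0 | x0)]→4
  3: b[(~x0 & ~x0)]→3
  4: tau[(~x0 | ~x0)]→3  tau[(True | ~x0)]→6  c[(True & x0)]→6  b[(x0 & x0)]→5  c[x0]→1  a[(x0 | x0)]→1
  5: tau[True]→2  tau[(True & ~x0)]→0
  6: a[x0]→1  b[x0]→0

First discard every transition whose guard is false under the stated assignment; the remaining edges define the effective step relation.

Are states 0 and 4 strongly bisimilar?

Compute ~ classes (split until stable):
  round 0: {{0,1,2,3,4,5,6}}
  round 1: {{0},{1,2,4,5},{3},{6}}
  round 2: {{0},{1},{2},{3},{4},{5},{6}}
stable after 3 split(s): 7 block(s)
class of 0: {0}; class of 4: {4}

Answer: NOT BISIMILAR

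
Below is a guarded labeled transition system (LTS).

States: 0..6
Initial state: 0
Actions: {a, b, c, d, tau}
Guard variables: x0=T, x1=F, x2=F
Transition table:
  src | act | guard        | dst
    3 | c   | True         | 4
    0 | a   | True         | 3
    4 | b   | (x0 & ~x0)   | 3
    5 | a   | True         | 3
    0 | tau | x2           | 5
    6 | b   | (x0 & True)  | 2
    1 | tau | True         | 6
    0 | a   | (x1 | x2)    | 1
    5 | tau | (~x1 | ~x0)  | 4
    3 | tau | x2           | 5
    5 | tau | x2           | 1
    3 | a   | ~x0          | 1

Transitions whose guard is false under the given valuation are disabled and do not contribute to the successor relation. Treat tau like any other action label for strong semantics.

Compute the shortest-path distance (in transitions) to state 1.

Answer: UNREACHABLE

Trace:
BFS to 1:
  Layer 0: {0}
  Layer 1: {3}
  Layer 2: {4}
1 never appears.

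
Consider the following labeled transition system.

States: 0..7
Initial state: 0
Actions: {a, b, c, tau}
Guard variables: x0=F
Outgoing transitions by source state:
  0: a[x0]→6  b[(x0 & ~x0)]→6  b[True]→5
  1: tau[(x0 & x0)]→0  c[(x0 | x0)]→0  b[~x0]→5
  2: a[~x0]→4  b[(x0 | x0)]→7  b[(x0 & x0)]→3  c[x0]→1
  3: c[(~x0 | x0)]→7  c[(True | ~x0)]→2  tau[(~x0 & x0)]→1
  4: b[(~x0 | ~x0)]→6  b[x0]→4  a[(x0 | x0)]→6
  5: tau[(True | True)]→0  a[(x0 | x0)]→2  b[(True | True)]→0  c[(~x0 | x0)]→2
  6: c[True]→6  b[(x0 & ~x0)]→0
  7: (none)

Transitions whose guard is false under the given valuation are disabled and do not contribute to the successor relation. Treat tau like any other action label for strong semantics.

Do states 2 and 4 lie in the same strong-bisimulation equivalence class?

Bisimulation quotient by refinement:
  P[0] = {{0,1,2,3,4,5,6,7}}
  P[1] = {{0,1,4},{2},{3,6},{5},{7}}
  P[2] = {{0,1},{2},{3},{4},{5},{6},{7}}
7 equivalence class(es) (converged in 3)
class of 2: {2}; class of 4: {4}

Answer: NOT BISIMILAR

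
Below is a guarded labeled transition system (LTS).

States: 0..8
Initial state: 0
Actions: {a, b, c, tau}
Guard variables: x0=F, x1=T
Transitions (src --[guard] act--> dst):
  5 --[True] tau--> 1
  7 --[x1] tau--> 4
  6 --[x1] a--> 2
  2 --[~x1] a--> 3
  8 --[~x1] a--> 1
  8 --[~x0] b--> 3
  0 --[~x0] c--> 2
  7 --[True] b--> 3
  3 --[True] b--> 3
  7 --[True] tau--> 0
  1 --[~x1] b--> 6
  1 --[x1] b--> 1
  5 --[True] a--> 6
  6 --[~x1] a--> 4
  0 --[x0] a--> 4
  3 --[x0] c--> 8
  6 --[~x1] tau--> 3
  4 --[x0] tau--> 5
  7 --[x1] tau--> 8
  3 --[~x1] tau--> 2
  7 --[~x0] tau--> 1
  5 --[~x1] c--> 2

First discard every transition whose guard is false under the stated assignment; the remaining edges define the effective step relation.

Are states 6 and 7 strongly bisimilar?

Refine partition for ~:
  P[0] = {{0,1,2,3,4,5,6,7,8}}
  P[1] = {{0},{1,3,8},{2,4},{5},{6},{7}}
Fixed point at round 2; 6 class(es).
6∈{6}, 7∈{7}

Answer: NOT BISIMILAR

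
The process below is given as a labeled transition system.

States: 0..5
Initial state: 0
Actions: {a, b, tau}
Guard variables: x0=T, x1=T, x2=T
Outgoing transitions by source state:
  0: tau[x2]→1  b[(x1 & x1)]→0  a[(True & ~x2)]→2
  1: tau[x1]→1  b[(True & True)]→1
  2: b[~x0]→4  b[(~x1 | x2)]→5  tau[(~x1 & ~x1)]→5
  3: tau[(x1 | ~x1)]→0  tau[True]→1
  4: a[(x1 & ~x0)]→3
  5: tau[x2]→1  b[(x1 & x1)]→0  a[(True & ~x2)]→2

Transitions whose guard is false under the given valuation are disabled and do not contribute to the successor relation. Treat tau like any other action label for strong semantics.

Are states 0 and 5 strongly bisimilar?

Refine partition for ~:
  round 0: {{0,1,2,3,4,5}}
  round 1: {{0,1,5},{2},{3},{4}}
4 equivalence class(es) (converged in 2)
[0]={0,1,5}  [5]={0,1,5}

Answer: BISIMILAR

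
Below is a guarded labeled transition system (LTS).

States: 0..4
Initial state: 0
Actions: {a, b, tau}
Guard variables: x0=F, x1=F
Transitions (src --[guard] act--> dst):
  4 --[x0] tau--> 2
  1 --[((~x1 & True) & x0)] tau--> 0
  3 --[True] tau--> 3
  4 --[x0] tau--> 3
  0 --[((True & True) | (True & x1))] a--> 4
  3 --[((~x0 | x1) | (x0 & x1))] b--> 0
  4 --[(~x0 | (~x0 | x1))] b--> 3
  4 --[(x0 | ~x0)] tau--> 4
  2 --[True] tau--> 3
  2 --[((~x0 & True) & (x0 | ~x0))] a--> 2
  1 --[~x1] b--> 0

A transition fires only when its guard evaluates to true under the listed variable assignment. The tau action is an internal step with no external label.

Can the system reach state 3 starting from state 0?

Answer: REACHABLE

Analysis:
8 transition(s) survive guard evaluation.
L0 = {0}
L1 = {4}  total {0,4}
L2 = {3}  total {0,3,4}
Reach set: {0,3,4}
trace reaching 3: a·b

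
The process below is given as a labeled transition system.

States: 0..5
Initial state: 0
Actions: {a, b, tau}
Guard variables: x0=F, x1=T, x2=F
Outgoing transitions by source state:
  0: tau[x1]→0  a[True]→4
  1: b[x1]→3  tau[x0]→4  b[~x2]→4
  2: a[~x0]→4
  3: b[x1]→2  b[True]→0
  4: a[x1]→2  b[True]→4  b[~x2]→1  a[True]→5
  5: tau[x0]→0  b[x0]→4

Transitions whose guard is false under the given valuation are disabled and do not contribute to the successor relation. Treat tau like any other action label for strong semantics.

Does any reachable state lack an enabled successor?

Reach set: {0,1,2,3,4,5}
  0: a→4  tau→0  [deg 2]
  1: b→3  b→4  [deg 2]
  2: a→4  [deg 1]
  3: b→0  b→2  [deg 2]
  4: a→2  a→5  b→1  b→4  [deg 4]
  5: ∅  [STUCK]
Path to 5: a·a

Answer: DEADLOCK at state 5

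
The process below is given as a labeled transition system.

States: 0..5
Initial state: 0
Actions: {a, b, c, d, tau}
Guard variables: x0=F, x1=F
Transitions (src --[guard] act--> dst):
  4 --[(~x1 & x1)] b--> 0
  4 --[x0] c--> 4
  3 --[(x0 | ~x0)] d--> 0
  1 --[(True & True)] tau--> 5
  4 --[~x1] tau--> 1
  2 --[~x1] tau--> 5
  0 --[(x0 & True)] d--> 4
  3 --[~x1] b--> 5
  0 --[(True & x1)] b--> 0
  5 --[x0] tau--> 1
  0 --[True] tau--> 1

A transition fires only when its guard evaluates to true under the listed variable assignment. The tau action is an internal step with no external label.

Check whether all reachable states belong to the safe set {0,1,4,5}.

Answer: INVARIANT HOLDS

Working:
Inv-set: {0,1,4,5}
Reach set: {0,1,5}
  0: safe
  1: safe
  5: safe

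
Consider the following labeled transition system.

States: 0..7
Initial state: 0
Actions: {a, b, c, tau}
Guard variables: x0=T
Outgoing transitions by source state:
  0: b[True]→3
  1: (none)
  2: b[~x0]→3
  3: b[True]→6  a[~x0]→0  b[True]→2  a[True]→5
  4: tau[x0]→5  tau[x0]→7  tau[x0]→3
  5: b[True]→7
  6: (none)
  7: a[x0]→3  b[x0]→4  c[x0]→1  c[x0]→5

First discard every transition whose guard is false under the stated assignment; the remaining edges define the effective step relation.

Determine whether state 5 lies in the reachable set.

Answer: REACHABLE

Analysis:
Guard filter leaves 12 enabled edge(s).
depth 0: {0}
depth 1: {3}  total {0,3}
depth 2: {2,5,6}  total {0,2,3,5,6}
depth 3: {7}  total {0,2,3,5,6,7}
depth 4: {1,4}  total {0,1,2,3,4,5,6,7}
Reachable = {0,1,2,3,4,5,6,7}
trace reaching 5: b·a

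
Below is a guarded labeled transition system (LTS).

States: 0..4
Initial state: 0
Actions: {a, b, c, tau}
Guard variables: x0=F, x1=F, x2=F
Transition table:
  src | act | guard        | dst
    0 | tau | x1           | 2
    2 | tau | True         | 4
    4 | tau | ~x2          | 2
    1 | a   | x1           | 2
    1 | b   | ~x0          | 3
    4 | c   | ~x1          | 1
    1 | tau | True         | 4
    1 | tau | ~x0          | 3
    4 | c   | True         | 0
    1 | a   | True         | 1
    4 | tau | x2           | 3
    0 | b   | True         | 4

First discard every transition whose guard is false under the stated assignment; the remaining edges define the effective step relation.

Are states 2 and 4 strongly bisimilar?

Answer: NOT BISIMILAR

Working:
Compute ~ classes (split until stable):
  round 0: {{0,1,2,3,4}}
  round 1: {{0},{1},{2},{3},{4}}
stable after 2 split(s): 5 block(s)
[2]={2}  [4]={4}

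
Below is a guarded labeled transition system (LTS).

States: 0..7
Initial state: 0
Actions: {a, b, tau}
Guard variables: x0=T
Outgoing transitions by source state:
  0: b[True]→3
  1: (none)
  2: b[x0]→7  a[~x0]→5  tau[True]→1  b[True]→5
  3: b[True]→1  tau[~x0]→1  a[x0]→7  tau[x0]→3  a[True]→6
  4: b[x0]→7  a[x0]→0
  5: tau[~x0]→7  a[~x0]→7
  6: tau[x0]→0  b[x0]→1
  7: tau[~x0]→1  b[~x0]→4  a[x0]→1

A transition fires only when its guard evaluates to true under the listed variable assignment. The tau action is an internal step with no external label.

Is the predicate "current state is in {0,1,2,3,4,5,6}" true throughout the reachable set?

Answer: INVARIANT VIOLATED at state 7

Trace:
Allowed set {0,1,2,3,4,5,6}
Reach set: {0,1,3,6,7}
  0: ✓
  1: ✓
  3: ✓
  6: ✓
  7: outside
counterexample path to 7: b·a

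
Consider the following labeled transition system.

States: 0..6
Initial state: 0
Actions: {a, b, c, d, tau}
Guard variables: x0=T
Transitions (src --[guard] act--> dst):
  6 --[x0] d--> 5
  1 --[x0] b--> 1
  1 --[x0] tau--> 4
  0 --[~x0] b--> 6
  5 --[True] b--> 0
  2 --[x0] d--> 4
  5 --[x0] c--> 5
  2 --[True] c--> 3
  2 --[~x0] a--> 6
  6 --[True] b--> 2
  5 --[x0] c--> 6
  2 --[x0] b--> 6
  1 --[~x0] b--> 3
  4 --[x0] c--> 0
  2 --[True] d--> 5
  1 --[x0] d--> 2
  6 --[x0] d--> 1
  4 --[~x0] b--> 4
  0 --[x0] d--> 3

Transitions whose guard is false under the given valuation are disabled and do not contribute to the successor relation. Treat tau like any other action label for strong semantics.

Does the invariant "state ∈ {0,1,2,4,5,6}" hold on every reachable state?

Answer: INVARIANT VIOLATED at state 3

Analysis:
Inv-set: {0,1,2,4,5,6}
R = {0,3}
  0: safe
  3: ✗ unsafe
reach 3 via d — violates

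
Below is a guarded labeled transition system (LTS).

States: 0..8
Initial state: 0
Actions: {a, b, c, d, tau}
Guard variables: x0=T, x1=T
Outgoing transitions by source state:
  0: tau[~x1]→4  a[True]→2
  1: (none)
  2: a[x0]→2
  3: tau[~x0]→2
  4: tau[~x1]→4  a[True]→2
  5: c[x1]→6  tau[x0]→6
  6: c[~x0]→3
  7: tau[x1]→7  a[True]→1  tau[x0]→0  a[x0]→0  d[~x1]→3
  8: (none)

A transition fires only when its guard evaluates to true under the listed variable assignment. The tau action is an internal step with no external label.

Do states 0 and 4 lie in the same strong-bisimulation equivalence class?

Answer: BISIMILAR

Analysis:
Bisimulation quotient by refinement:
  π0 = {{0,1,2,3,4,5,6,7,8}}
  π1 = {{0,2,4},{1,3,6,8},{5},{7}}
Fixed point at round 2; 4 class(es).
[0]={0,2,4}  [4]={0,2,4}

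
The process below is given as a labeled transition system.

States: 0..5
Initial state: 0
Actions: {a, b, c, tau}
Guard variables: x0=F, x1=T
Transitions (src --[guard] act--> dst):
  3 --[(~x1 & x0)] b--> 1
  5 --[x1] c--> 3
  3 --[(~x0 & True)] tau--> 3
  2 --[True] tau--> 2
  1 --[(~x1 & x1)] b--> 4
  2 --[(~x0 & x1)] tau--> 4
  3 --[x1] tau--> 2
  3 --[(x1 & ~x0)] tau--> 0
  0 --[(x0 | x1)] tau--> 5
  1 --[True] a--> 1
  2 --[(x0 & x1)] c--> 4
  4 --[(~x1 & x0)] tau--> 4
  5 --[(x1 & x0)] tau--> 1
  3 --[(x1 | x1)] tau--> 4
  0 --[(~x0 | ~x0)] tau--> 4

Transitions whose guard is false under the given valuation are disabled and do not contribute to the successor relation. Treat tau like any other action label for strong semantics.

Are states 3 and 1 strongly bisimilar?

Answer: NOT BISIMILAR

Analysis:
Refine partition for ~:
  P[0] = {{0,1,2,3,4,5}}
  P[1] = {{0,2,3},{1},{4},{5}}
  P[2] = {{0},{1},{2,3},{4},{5}}
  P[3] = {{0},{1},{2},{3},{4},{5}}
stable after 4 split(s): 6 block(s)
3∈{3}, 1∈{1}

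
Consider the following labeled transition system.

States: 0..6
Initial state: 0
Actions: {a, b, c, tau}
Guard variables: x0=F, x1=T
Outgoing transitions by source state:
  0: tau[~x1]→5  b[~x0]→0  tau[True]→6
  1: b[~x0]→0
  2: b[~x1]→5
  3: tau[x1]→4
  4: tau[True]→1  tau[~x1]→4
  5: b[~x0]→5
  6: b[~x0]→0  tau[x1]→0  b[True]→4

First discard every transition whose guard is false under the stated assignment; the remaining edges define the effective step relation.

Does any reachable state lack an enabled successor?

Answer: DEADLOCK-FREE

Trace:
Reach set: {0,1,4,6}
  0: b→0  tau→6  [2 exit(s)]
  1: b→0  [1 exit(s)]
  4: tau→1  [1 exit(s)]
  6: b→0  b→4  tau→0  [3 exit(s)]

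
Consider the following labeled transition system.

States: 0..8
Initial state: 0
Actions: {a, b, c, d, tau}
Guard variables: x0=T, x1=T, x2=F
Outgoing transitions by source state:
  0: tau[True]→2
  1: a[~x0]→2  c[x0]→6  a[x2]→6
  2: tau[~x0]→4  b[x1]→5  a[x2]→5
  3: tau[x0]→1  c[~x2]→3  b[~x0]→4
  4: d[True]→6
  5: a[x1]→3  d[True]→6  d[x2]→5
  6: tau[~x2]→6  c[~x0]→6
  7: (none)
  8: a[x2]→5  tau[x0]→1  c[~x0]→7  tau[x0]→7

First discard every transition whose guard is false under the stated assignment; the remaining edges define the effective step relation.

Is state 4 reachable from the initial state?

Guard filter leaves 11 enabled edge(s).
L0 = {0}
L1 = {2}  cumulative {0,2}
L2 = {5}  cumulative {0,2,5}
L3 = {3,6}  cumulative {0,2,3,5,6}
L4 = {1}  cumulative {0,1,2,3,5,6}
Reach set: {0,1,2,3,5,6}

Answer: UNREACHABLE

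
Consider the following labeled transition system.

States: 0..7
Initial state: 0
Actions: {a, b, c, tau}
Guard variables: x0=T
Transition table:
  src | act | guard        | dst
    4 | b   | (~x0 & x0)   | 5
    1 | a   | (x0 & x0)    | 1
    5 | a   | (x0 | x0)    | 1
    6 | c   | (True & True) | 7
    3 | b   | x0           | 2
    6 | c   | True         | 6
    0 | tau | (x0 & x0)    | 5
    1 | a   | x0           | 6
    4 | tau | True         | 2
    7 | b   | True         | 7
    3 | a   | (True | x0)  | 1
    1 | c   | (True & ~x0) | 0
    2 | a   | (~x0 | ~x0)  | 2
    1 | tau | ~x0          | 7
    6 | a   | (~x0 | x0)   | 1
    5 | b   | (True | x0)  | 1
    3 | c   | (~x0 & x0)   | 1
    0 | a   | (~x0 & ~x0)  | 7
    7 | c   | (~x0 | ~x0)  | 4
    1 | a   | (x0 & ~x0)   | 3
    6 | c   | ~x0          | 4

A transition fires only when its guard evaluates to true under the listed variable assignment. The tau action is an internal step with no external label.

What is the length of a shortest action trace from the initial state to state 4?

Answer: UNREACHABLE

Working:
Layered search for 4:
  depth 0: {0}
  depth 1: {5}
  depth 2: {1}
  depth 3: {6}
  depth 4: {7}
4 never appears.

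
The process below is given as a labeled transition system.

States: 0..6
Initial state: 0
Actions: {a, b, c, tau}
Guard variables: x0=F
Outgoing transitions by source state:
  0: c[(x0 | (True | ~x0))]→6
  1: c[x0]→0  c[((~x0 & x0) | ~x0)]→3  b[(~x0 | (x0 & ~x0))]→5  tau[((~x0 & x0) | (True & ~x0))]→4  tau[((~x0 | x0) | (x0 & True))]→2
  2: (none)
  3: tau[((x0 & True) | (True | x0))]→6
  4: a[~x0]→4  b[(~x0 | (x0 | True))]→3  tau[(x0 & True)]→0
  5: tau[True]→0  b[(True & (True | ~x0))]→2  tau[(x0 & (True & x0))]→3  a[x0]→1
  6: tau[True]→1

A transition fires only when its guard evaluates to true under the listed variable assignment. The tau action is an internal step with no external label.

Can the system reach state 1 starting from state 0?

11 transition(s) survive guard evaluation.
L0 = {0}
L1 = {6}  cumulative {0,6}
L2 = {1}  cumulative {0,1,6}
L3 = {2,3,4,5}  cumulative {0,1,2,3,4,5,6}
R = {0,1,2,3,4,5,6}
Path to 1: c·tau

Answer: REACHABLE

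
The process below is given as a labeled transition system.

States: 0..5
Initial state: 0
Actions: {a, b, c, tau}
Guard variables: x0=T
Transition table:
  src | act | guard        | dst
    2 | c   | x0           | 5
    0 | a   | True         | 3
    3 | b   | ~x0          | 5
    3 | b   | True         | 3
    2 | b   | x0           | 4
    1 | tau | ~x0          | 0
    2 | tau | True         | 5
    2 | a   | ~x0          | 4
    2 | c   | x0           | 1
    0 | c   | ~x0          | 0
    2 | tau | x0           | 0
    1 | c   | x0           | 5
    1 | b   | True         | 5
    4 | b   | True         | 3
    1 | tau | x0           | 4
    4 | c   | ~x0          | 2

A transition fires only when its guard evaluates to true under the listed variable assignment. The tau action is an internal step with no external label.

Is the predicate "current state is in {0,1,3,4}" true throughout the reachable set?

Answer: INVARIANT HOLDS

Working:
Inv-set: {0,1,3,4}
Reach set: {0,3}
  0: safe
  3: safe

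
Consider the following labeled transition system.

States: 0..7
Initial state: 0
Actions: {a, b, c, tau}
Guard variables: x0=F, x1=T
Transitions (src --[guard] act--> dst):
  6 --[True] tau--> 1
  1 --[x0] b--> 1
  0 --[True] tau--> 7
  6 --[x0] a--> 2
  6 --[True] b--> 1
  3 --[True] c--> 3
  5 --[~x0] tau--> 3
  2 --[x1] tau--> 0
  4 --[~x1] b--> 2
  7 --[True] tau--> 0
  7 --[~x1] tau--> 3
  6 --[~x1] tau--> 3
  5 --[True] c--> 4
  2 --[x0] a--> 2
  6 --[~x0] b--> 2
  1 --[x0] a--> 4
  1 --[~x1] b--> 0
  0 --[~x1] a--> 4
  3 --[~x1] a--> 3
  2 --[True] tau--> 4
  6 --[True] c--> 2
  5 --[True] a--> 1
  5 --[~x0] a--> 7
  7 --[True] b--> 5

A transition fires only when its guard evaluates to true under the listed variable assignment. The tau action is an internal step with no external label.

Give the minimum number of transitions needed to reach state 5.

Answer: 2

Working:
BFS to 5:
  depth 0: {0}
  depth 1: {7}
  depth 2: {5}
first hit 5 at d=2 via tau·b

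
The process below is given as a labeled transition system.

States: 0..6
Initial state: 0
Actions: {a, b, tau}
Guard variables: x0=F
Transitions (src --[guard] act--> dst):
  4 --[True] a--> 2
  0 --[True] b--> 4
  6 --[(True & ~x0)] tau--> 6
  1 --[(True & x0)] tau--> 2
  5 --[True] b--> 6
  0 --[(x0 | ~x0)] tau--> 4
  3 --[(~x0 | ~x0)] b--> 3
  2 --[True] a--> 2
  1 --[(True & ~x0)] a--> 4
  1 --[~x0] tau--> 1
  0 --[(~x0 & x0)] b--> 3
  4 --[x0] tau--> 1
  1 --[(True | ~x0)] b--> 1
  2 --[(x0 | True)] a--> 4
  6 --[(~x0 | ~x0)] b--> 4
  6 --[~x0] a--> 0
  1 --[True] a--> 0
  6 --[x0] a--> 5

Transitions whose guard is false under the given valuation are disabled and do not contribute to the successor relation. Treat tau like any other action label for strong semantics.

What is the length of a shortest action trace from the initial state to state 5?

Answer: UNREACHABLE

Trace:
Breadth-first toward 5:
  depth 0: {0}
  depth 1: {4}
  depth 2: {2}
5 never appears.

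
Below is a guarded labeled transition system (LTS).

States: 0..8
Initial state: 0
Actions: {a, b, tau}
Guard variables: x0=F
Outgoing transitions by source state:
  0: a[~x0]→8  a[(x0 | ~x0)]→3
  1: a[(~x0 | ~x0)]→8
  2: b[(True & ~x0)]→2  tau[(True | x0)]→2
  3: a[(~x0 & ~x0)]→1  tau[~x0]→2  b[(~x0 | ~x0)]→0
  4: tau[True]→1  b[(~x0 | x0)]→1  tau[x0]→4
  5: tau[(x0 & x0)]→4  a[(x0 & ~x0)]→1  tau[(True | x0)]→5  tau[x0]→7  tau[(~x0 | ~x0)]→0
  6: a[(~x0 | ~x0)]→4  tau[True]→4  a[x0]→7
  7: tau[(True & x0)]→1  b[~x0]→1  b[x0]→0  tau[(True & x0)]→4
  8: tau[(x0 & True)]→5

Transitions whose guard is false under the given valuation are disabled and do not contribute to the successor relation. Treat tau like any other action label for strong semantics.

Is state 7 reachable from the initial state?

Answer: UNREACHABLE

Working:
After dropping false guards: 15 live edges.
depth 0: {0}
depth 1: {3,8}  total {0,3,8}
depth 2: {1,2}  total {0,1,2,3,8}
Reach set: {0,1,2,3,8}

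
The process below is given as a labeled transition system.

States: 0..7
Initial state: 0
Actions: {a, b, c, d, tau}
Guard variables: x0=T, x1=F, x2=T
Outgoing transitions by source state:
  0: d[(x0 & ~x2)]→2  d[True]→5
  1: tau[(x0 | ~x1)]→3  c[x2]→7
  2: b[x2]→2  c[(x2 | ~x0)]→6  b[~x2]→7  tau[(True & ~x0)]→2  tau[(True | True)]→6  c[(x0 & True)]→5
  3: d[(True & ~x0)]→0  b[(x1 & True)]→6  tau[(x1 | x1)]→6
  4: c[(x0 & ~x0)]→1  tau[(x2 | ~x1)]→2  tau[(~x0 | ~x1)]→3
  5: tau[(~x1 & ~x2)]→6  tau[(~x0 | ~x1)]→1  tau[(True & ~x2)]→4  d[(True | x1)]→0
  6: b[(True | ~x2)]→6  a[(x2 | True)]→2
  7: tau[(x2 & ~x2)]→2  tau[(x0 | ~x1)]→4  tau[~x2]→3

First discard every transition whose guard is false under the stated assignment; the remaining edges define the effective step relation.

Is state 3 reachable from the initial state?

Answer: REACHABLE

Analysis:
14 transition(s) survive guard evaluation.
Layer 0: {0}
Layer 1: {5}  cumulative {0,5}
Layer 2: {1}  cumulative {0,1,5}
Layer 3: {3,7}  cumulative {0,1,3,5,7}
Layer 4: {4}  cumulative {0,1,3,4,5,7}
Layer 5: {2}  cumulative {0,1,2,3,4,5,7}
Layer 6: {6}  cumulative {0,1,2,3,4,5,6,7}
R = {0,1,2,3,4,5,6,7}
trace reaching 3: d·tau·tau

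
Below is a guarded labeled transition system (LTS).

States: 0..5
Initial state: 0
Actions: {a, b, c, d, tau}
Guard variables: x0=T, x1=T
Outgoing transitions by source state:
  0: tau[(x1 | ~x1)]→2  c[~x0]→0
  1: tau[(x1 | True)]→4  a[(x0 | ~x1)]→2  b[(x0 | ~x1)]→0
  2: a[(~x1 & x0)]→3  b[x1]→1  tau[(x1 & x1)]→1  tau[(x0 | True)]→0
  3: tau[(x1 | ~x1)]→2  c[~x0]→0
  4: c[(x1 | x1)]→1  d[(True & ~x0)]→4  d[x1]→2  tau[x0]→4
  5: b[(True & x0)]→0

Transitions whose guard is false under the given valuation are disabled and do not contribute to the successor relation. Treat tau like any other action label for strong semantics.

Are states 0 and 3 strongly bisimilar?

Compute ~ classes (split until stable):
  round 0: {{0,1,2,3,4,5}}
  round 1: {{0,3},{1},{2},{4},{5}}
Fixed point at round 2; 5 class(es).
class of 0: {0,3}; class of 3: {0,3}

Answer: BISIMILAR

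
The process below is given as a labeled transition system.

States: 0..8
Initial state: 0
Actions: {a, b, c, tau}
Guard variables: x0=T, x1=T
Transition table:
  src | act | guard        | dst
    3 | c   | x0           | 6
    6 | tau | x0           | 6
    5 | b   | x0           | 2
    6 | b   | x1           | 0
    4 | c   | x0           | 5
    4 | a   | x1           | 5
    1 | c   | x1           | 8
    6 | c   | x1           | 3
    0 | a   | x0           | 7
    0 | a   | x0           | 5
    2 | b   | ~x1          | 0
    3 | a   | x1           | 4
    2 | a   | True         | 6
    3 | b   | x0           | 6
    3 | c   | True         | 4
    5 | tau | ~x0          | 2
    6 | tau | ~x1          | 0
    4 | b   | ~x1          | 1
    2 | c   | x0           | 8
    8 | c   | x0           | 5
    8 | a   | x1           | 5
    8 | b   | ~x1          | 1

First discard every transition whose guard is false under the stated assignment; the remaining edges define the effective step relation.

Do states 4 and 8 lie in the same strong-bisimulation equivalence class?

Answer: BISIMILAR

Trace:
Refine partition for ~:
  round 0: {{0,1,2,3,4,5,6,7,8}}
  round 1: {{0},{1},{2,4,8},{3},{5},{6},{7}}
  round 2: {{0},{1},{2},{3},{4,8},{5},{6},{7}}
stable after 3 split(s): 8 block(s)
[4]={4,8}  [8]={4,8}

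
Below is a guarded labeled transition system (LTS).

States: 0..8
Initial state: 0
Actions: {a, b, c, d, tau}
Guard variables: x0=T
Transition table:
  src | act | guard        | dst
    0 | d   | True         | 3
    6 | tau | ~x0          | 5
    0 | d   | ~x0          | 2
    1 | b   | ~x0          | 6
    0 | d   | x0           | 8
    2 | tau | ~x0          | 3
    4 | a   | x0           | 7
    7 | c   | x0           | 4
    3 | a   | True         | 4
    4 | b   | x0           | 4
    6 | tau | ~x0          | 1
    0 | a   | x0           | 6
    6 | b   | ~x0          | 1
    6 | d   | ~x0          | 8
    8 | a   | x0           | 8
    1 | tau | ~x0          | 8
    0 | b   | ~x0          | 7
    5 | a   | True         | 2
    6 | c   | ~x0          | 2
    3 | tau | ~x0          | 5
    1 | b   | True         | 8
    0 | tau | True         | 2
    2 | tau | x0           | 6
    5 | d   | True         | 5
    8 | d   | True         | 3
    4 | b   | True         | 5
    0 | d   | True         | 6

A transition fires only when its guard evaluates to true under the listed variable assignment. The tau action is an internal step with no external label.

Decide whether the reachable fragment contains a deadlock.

Answer: DEADLOCK at state 6

Trace:
Reach set: {0,2,3,4,5,6,7,8}
  0: a→6  d→3  d→6  d→8  tau→2  [5 out]
  2: tau→6  [1 out]
  3: a→4  [1 out]
  4: a→7  b→4  b→5  [3 out]
  5: a→2  d→5  [2 out]
  6: ∅  [deadlock]
  7: c→4  [1 out]
  8: a→8  d→3  [2 out]
Path to 6: d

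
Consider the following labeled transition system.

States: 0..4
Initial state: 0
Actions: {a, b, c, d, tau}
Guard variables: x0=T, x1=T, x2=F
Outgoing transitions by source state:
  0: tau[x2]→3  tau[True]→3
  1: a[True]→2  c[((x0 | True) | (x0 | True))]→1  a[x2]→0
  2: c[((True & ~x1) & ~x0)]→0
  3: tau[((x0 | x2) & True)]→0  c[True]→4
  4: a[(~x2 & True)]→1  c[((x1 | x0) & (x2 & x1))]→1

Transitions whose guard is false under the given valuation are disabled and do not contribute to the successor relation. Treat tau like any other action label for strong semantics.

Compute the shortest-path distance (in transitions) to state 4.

Answer: 2

Working:
Breadth-first toward 4:
  depth 0: {0}
  depth 1: {3}
  depth 2: {4}
first hit 4 at d=2 via tau·c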